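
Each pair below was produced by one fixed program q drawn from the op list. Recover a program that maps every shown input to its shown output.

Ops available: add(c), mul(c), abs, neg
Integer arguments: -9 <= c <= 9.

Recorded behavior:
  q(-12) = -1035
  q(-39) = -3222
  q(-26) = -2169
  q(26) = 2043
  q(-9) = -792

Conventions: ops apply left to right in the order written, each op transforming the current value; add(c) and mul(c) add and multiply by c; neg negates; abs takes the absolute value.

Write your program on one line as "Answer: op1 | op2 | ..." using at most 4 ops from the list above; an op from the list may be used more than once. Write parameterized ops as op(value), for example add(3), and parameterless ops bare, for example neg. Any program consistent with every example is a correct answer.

mul(9) | add(-8) | mul(9) | add(9)

Check, running the answer program on each example:
  -12 -> -108 -> -116 -> -1044 -> -1035
  -39 -> -351 -> -359 -> -3231 -> -3222
  -26 -> -234 -> -242 -> -2178 -> -2169
  26 -> 234 -> 226 -> 2034 -> 2043
  -9 -> -81 -> -89 -> -801 -> -792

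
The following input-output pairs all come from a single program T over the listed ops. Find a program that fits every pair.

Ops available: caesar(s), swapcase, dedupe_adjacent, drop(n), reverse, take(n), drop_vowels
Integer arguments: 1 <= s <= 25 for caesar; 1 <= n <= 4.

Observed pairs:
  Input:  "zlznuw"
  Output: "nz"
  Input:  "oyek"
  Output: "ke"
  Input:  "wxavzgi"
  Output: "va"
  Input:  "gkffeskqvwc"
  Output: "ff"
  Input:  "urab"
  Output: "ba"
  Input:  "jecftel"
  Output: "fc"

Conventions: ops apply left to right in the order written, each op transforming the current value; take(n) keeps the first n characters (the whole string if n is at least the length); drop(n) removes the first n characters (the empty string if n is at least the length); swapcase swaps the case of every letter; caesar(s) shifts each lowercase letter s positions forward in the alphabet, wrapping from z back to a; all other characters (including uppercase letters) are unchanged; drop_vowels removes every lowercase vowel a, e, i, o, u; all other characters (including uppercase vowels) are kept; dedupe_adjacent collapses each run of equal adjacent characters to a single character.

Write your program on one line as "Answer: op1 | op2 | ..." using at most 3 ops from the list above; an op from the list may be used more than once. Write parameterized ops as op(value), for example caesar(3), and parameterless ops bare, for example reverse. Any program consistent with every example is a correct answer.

take(4) | reverse | take(2)

Check, running the answer program on each example:
  "zlznuw" -> "zlzn" -> "nzlz" -> "nz"
  "oyek" -> "oyek" -> "keyo" -> "ke"
  "wxavzgi" -> "wxav" -> "vaxw" -> "va"
  "gkffeskqvwc" -> "gkff" -> "ffkg" -> "ff"
  "urab" -> "urab" -> "baru" -> "ba"
  "jecftel" -> "jecf" -> "fcej" -> "fc"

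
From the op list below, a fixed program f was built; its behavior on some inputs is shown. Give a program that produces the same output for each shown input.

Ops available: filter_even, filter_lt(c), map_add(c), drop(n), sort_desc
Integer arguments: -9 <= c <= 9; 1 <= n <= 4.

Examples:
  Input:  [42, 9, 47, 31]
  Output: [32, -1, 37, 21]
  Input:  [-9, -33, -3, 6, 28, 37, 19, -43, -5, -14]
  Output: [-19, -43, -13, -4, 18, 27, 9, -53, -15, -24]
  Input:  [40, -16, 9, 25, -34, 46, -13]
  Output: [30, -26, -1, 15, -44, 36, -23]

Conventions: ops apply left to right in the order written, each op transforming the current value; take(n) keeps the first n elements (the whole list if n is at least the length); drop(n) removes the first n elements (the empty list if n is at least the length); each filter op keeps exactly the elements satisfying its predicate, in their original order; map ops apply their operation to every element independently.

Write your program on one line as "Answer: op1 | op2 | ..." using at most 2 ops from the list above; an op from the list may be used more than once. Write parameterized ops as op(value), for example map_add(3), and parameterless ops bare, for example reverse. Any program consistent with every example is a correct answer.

map_add(-2) | map_add(-8)

Check, running the answer program on each example:
  [42, 9, 47, 31] -> [40, 7, 45, 29] -> [32, -1, 37, 21]
  [-9, -33, -3, 6, 28, 37, 19, -43, -5, -14] -> [-11, -35, -5, 4, 26, 35, 17, -45, -7, -16] -> [-19, -43, -13, -4, 18, 27, 9, -53, -15, -24]
  [40, -16, 9, 25, -34, 46, -13] -> [38, -18, 7, 23, -36, 44, -15] -> [30, -26, -1, 15, -44, 36, -23]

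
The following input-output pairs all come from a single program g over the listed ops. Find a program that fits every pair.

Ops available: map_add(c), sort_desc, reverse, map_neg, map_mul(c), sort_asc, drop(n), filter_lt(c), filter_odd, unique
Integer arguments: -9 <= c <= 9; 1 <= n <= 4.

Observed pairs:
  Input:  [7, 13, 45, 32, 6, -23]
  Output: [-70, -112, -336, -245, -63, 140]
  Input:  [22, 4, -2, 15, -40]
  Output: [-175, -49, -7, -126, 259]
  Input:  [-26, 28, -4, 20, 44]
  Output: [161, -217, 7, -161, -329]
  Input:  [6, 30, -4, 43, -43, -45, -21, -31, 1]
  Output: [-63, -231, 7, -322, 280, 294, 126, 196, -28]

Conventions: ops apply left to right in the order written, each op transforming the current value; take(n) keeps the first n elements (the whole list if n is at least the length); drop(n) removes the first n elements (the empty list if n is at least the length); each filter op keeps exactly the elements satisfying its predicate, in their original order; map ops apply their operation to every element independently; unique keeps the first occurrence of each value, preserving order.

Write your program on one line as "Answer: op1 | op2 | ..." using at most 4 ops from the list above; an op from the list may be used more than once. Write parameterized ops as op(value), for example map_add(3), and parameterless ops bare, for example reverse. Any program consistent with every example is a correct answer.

map_neg | map_add(-3) | map_mul(7)

Check, running the answer program on each example:
  [7, 13, 45, 32, 6, -23] -> [-7, -13, -45, -32, -6, 23] -> [-10, -16, -48, -35, -9, 20] -> [-70, -112, -336, -245, -63, 140]
  [22, 4, -2, 15, -40] -> [-22, -4, 2, -15, 40] -> [-25, -7, -1, -18, 37] -> [-175, -49, -7, -126, 259]
  [-26, 28, -4, 20, 44] -> [26, -28, 4, -20, -44] -> [23, -31, 1, -23, -47] -> [161, -217, 7, -161, -329]
  [6, 30, -4, 43, -43, -45, -21, -31, 1] -> [-6, -30, 4, -43, 43, 45, 21, 31, -1] -> [-9, -33, 1, -46, 40, 42, 18, 28, -4] -> [-63, -231, 7, -322, 280, 294, 126, 196, -28]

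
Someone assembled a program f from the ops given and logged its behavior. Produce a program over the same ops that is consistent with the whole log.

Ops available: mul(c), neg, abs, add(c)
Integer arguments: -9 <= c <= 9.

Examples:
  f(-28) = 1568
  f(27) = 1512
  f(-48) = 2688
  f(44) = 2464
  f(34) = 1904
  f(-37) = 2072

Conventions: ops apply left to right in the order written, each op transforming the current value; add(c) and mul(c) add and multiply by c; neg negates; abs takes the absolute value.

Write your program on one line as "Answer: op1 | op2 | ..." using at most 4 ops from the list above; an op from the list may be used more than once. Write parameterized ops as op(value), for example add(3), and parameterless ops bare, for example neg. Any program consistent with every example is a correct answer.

neg | mul(-8) | abs | mul(7)

Check, running the answer program on each example:
  -28 -> 28 -> -224 -> 224 -> 1568
  27 -> -27 -> 216 -> 216 -> 1512
  -48 -> 48 -> -384 -> 384 -> 2688
  44 -> -44 -> 352 -> 352 -> 2464
  34 -> -34 -> 272 -> 272 -> 1904
  -37 -> 37 -> -296 -> 296 -> 2072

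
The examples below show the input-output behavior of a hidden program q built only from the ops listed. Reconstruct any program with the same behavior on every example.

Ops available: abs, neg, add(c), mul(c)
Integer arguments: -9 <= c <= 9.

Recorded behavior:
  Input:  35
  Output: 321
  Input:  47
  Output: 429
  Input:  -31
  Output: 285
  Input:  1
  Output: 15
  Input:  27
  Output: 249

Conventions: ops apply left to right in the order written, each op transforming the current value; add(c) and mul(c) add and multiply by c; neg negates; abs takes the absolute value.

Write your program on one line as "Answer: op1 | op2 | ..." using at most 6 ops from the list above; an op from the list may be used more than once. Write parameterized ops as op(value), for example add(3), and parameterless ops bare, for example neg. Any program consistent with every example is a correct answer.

mul(9) | abs | mul(-1) | add(-6) | neg

Check, running the answer program on each example:
  35 -> 315 -> 315 -> -315 -> -321 -> 321
  47 -> 423 -> 423 -> -423 -> -429 -> 429
  -31 -> -279 -> 279 -> -279 -> -285 -> 285
  1 -> 9 -> 9 -> -9 -> -15 -> 15
  27 -> 243 -> 243 -> -243 -> -249 -> 249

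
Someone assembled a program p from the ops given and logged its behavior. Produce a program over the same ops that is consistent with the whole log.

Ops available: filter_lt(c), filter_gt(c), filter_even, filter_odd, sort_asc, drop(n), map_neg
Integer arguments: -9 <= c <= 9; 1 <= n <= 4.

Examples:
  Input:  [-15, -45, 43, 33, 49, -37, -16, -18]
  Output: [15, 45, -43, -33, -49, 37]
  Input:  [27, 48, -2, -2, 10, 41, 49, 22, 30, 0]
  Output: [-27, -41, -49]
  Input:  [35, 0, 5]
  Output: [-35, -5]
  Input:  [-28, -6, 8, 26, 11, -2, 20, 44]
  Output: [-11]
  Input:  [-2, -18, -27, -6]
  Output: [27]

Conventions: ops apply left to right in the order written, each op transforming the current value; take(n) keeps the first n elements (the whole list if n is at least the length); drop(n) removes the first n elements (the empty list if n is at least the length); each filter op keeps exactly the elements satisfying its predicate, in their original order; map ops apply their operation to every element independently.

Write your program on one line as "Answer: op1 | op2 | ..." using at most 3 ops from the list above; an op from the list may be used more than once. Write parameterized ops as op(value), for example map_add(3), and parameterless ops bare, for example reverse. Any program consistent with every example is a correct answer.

map_neg | filter_odd

Check, running the answer program on each example:
  [-15, -45, 43, 33, 49, -37, -16, -18] -> [15, 45, -43, -33, -49, 37, 16, 18] -> [15, 45, -43, -33, -49, 37]
  [27, 48, -2, -2, 10, 41, 49, 22, 30, 0] -> [-27, -48, 2, 2, -10, -41, -49, -22, -30, 0] -> [-27, -41, -49]
  [35, 0, 5] -> [-35, 0, -5] -> [-35, -5]
  [-28, -6, 8, 26, 11, -2, 20, 44] -> [28, 6, -8, -26, -11, 2, -20, -44] -> [-11]
  [-2, -18, -27, -6] -> [2, 18, 27, 6] -> [27]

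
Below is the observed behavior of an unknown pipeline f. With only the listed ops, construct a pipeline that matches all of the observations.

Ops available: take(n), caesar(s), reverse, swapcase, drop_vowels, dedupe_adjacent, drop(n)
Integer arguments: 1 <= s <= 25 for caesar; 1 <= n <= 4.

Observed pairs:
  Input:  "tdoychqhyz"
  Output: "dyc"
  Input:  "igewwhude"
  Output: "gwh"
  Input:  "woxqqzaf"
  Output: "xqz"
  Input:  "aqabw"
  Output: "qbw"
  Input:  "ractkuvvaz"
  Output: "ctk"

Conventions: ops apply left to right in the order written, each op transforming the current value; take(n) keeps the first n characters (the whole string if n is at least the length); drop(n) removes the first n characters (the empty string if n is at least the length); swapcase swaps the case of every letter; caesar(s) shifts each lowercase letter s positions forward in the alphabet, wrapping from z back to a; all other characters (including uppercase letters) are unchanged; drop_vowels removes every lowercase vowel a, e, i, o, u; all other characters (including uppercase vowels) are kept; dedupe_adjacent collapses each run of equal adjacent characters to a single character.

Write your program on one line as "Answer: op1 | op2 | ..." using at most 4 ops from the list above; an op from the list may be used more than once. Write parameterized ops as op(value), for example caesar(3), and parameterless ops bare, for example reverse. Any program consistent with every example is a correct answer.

dedupe_adjacent | drop(1) | drop_vowels | take(3)

Check, running the answer program on each example:
  "tdoychqhyz" -> "tdoychqhyz" -> "doychqhyz" -> "dychqhyz" -> "dyc"
  "igewwhude" -> "igewhude" -> "gewhude" -> "gwhd" -> "gwh"
  "woxqqzaf" -> "woxqzaf" -> "oxqzaf" -> "xqzf" -> "xqz"
  "aqabw" -> "aqabw" -> "qabw" -> "qbw" -> "qbw"
  "ractkuvvaz" -> "ractkuvaz" -> "actkuvaz" -> "ctkvz" -> "ctk"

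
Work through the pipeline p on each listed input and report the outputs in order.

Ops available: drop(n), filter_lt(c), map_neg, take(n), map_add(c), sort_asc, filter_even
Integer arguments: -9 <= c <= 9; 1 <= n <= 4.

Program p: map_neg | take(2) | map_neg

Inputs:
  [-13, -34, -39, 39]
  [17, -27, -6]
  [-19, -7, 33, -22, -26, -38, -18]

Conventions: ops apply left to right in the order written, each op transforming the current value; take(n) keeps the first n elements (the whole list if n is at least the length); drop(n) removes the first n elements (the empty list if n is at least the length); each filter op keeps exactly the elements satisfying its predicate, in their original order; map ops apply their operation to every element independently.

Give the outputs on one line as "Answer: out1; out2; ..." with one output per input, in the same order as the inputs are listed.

[-13, -34]; [17, -27]; [-19, -7]

Execution, op by op:
  [-13, -34, -39, 39] -> [13, 34, 39, -39] -> [13, 34] -> [-13, -34]
  [17, -27, -6] -> [-17, 27, 6] -> [-17, 27] -> [17, -27]
  [-19, -7, 33, -22, -26, -38, -18] -> [19, 7, -33, 22, 26, 38, 18] -> [19, 7] -> [-19, -7]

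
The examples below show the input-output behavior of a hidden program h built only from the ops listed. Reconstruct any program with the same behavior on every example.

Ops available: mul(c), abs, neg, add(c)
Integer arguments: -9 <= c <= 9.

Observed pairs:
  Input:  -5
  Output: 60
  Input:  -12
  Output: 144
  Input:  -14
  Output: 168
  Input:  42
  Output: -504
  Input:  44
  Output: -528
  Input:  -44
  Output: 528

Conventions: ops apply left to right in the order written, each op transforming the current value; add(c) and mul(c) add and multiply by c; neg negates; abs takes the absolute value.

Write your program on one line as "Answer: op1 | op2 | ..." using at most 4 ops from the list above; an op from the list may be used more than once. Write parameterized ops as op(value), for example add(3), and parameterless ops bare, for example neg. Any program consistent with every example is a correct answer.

mul(-2) | add(-1) | mul(6) | add(6)

Check, running the answer program on each example:
  -5 -> 10 -> 9 -> 54 -> 60
  -12 -> 24 -> 23 -> 138 -> 144
  -14 -> 28 -> 27 -> 162 -> 168
  42 -> -84 -> -85 -> -510 -> -504
  44 -> -88 -> -89 -> -534 -> -528
  -44 -> 88 -> 87 -> 522 -> 528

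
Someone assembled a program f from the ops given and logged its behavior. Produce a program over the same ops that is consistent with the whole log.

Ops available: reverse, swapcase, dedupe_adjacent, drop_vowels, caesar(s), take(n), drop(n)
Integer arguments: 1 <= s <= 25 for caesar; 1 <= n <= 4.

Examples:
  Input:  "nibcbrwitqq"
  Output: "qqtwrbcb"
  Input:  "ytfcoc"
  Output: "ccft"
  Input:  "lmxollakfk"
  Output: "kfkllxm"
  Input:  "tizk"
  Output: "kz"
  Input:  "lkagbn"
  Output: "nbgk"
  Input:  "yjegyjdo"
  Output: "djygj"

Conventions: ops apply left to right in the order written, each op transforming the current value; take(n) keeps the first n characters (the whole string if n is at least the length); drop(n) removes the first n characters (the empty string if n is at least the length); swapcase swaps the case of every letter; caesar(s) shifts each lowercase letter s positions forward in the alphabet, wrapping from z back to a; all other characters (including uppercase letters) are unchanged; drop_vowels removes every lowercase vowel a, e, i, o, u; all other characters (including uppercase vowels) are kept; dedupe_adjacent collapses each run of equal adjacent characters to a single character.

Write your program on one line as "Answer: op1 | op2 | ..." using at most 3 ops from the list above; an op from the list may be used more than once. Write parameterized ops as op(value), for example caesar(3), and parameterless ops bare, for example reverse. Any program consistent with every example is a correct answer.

drop_vowels | drop(1) | reverse

Check, running the answer program on each example:
  "nibcbrwitqq" -> "nbcbrwtqq" -> "bcbrwtqq" -> "qqtwrbcb"
  "ytfcoc" -> "ytfcc" -> "tfcc" -> "ccft"
  "lmxollakfk" -> "lmxllkfk" -> "mxllkfk" -> "kfkllxm"
  "tizk" -> "tzk" -> "zk" -> "kz"
  "lkagbn" -> "lkgbn" -> "kgbn" -> "nbgk"
  "yjegyjdo" -> "yjgyjd" -> "jgyjd" -> "djygj"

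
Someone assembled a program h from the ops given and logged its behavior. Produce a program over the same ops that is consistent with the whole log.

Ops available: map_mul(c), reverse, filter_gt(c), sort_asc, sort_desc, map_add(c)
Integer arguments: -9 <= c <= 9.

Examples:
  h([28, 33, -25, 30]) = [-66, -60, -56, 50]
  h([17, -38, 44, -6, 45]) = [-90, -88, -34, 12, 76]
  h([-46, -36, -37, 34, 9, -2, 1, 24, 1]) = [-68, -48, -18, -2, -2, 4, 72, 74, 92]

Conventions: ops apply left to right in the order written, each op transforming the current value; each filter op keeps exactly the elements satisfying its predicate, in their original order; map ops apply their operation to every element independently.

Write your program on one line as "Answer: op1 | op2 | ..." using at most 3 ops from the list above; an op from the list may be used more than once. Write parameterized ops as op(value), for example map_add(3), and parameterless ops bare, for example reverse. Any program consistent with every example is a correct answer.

reverse | sort_desc | map_mul(-2)

Check, running the answer program on each example:
  [28, 33, -25, 30] -> [30, -25, 33, 28] -> [33, 30, 28, -25] -> [-66, -60, -56, 50]
  [17, -38, 44, -6, 45] -> [45, -6, 44, -38, 17] -> [45, 44, 17, -6, -38] -> [-90, -88, -34, 12, 76]
  [-46, -36, -37, 34, 9, -2, 1, 24, 1] -> [1, 24, 1, -2, 9, 34, -37, -36, -46] -> [34, 24, 9, 1, 1, -2, -36, -37, -46] -> [-68, -48, -18, -2, -2, 4, 72, 74, 92]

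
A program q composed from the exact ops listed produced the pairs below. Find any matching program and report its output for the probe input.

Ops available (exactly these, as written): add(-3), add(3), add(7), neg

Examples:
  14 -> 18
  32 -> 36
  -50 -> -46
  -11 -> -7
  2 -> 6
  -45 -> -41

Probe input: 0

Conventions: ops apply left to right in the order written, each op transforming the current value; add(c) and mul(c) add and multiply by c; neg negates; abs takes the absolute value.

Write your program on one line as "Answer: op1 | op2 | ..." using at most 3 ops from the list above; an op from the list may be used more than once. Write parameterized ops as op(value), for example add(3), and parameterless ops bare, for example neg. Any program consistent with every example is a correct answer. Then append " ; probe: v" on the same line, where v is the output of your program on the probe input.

add(-3) | add(7) ; probe: 4

Check, running the answer program on each example:
  14 -> 11 -> 18
  32 -> 29 -> 36
  -50 -> -53 -> -46
  -11 -> -14 -> -7
  2 -> -1 -> 6
  -45 -> -48 -> -41
  probe: 0 -> -3 -> 4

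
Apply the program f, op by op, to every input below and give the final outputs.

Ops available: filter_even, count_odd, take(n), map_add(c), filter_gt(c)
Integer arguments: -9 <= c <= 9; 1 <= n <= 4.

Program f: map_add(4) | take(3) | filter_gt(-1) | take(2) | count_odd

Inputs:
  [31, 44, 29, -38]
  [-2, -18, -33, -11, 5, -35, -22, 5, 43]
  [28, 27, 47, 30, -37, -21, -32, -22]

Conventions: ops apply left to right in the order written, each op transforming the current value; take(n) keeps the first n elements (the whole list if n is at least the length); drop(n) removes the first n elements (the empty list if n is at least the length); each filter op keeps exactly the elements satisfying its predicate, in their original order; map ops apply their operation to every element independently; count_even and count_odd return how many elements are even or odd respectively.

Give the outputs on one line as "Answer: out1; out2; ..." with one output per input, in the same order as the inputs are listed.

Execution, op by op:
  [31, 44, 29, -38] -> [35, 48, 33, -34] -> [35, 48, 33] -> [35, 48, 33] -> [35, 48] -> 1
  [-2, -18, -33, -11, 5, -35, -22, 5, 43] -> [2, -14, -29, -7, 9, -31, -18, 9, 47] -> [2, -14, -29] -> [2] -> [2] -> 0
  [28, 27, 47, 30, -37, -21, -32, -22] -> [32, 31, 51, 34, -33, -17, -28, -18] -> [32, 31, 51] -> [32, 31, 51] -> [32, 31] -> 1

1; 0; 1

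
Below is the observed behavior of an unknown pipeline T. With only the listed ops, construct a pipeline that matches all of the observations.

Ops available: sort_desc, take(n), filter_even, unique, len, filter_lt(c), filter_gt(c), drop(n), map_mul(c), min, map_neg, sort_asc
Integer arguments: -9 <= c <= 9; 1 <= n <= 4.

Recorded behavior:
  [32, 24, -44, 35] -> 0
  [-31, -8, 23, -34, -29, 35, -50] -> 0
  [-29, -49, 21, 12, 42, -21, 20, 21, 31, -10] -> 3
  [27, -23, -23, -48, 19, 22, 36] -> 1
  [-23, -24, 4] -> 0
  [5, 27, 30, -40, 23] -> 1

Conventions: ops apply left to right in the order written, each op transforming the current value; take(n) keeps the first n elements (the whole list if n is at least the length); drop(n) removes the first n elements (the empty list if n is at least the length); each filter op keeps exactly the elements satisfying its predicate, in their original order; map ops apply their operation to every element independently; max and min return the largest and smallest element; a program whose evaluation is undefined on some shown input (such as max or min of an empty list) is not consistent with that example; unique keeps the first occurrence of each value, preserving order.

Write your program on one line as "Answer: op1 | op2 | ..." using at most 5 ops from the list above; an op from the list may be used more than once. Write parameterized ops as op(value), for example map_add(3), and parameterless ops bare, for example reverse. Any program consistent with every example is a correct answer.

filter_gt(3) | sort_asc | sort_desc | drop(3) | len

Check, running the answer program on each example:
  [32, 24, -44, 35] -> [32, 24, 35] -> [24, 32, 35] -> [35, 32, 24] -> [] -> 0
  [-31, -8, 23, -34, -29, 35, -50] -> [23, 35] -> [23, 35] -> [35, 23] -> [] -> 0
  [-29, -49, 21, 12, 42, -21, 20, 21, 31, -10] -> [21, 12, 42, 20, 21, 31] -> [12, 20, 21, 21, 31, 42] -> [42, 31, 21, 21, 20, 12] -> [21, 20, 12] -> 3
  [27, -23, -23, -48, 19, 22, 36] -> [27, 19, 22, 36] -> [19, 22, 27, 36] -> [36, 27, 22, 19] -> [19] -> 1
  [-23, -24, 4] -> [4] -> [4] -> [4] -> [] -> 0
  [5, 27, 30, -40, 23] -> [5, 27, 30, 23] -> [5, 23, 27, 30] -> [30, 27, 23, 5] -> [5] -> 1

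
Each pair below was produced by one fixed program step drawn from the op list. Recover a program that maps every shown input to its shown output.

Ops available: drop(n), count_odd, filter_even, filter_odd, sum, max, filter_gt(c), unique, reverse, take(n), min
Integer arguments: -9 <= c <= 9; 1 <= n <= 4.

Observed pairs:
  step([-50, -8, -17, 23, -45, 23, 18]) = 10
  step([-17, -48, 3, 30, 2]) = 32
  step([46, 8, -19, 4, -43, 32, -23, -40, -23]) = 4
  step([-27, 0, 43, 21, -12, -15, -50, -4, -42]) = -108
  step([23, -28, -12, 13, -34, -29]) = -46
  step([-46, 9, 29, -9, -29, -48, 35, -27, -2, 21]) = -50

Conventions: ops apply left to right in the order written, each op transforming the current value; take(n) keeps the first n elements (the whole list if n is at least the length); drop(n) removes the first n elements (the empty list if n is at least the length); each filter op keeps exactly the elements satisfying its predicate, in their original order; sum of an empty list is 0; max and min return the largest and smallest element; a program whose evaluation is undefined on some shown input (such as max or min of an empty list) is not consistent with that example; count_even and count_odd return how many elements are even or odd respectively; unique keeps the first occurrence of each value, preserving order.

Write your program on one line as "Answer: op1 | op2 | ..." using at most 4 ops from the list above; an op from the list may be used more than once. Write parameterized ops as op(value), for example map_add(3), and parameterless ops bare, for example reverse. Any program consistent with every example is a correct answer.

filter_even | drop(1) | sum

Check, running the answer program on each example:
  [-50, -8, -17, 23, -45, 23, 18] -> [-50, -8, 18] -> [-8, 18] -> 10
  [-17, -48, 3, 30, 2] -> [-48, 30, 2] -> [30, 2] -> 32
  [46, 8, -19, 4, -43, 32, -23, -40, -23] -> [46, 8, 4, 32, -40] -> [8, 4, 32, -40] -> 4
  [-27, 0, 43, 21, -12, -15, -50, -4, -42] -> [0, -12, -50, -4, -42] -> [-12, -50, -4, -42] -> -108
  [23, -28, -12, 13, -34, -29] -> [-28, -12, -34] -> [-12, -34] -> -46
  [-46, 9, 29, -9, -29, -48, 35, -27, -2, 21] -> [-46, -48, -2] -> [-48, -2] -> -50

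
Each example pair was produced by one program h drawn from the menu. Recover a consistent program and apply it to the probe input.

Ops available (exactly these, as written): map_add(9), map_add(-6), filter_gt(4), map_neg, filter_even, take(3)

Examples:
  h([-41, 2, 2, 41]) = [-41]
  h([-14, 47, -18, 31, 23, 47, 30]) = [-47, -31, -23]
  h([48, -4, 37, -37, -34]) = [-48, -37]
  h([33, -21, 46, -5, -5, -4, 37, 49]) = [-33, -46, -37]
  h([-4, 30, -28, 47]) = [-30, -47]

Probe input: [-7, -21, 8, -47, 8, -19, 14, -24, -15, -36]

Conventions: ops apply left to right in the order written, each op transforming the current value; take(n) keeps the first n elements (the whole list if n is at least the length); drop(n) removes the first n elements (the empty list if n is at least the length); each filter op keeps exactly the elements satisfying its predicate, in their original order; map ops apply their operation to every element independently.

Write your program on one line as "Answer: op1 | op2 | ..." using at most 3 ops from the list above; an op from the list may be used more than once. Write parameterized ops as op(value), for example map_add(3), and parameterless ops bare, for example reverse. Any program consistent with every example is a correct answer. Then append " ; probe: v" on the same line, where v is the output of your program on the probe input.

filter_gt(4) | map_neg | take(3) ; probe: [-8, -8, -14]

Check, running the answer program on each example:
  [-41, 2, 2, 41] -> [41] -> [-41] -> [-41]
  [-14, 47, -18, 31, 23, 47, 30] -> [47, 31, 23, 47, 30] -> [-47, -31, -23, -47, -30] -> [-47, -31, -23]
  [48, -4, 37, -37, -34] -> [48, 37] -> [-48, -37] -> [-48, -37]
  [33, -21, 46, -5, -5, -4, 37, 49] -> [33, 46, 37, 49] -> [-33, -46, -37, -49] -> [-33, -46, -37]
  [-4, 30, -28, 47] -> [30, 47] -> [-30, -47] -> [-30, -47]
  probe: [-7, -21, 8, -47, 8, -19, 14, -24, -15, -36] -> [8, 8, 14] -> [-8, -8, -14] -> [-8, -8, -14]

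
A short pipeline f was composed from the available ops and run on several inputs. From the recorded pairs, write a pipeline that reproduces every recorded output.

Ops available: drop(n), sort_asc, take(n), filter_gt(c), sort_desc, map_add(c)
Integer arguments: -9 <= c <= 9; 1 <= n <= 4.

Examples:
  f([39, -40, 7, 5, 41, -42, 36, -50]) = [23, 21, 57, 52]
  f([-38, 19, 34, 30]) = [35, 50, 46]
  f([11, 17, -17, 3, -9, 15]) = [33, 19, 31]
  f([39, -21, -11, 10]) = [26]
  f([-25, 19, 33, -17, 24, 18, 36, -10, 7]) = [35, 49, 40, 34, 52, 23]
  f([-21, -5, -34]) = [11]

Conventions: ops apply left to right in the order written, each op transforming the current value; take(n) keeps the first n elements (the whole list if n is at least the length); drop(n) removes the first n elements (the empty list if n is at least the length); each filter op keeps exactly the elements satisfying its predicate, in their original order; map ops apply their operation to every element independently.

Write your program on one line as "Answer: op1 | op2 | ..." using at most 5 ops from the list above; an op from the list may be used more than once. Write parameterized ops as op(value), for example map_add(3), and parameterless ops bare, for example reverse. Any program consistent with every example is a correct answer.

drop(1) | map_add(8) | map_add(9) | map_add(-1) | filter_gt(7)

Check, running the answer program on each example:
  [39, -40, 7, 5, 41, -42, 36, -50] -> [-40, 7, 5, 41, -42, 36, -50] -> [-32, 15, 13, 49, -34, 44, -42] -> [-23, 24, 22, 58, -25, 53, -33] -> [-24, 23, 21, 57, -26, 52, -34] -> [23, 21, 57, 52]
  [-38, 19, 34, 30] -> [19, 34, 30] -> [27, 42, 38] -> [36, 51, 47] -> [35, 50, 46] -> [35, 50, 46]
  [11, 17, -17, 3, -9, 15] -> [17, -17, 3, -9, 15] -> [25, -9, 11, -1, 23] -> [34, 0, 20, 8, 32] -> [33, -1, 19, 7, 31] -> [33, 19, 31]
  [39, -21, -11, 10] -> [-21, -11, 10] -> [-13, -3, 18] -> [-4, 6, 27] -> [-5, 5, 26] -> [26]
  [-25, 19, 33, -17, 24, 18, 36, -10, 7] -> [19, 33, -17, 24, 18, 36, -10, 7] -> [27, 41, -9, 32, 26, 44, -2, 15] -> [36, 50, 0, 41, 35, 53, 7, 24] -> [35, 49, -1, 40, 34, 52, 6, 23] -> [35, 49, 40, 34, 52, 23]
  [-21, -5, -34] -> [-5, -34] -> [3, -26] -> [12, -17] -> [11, -18] -> [11]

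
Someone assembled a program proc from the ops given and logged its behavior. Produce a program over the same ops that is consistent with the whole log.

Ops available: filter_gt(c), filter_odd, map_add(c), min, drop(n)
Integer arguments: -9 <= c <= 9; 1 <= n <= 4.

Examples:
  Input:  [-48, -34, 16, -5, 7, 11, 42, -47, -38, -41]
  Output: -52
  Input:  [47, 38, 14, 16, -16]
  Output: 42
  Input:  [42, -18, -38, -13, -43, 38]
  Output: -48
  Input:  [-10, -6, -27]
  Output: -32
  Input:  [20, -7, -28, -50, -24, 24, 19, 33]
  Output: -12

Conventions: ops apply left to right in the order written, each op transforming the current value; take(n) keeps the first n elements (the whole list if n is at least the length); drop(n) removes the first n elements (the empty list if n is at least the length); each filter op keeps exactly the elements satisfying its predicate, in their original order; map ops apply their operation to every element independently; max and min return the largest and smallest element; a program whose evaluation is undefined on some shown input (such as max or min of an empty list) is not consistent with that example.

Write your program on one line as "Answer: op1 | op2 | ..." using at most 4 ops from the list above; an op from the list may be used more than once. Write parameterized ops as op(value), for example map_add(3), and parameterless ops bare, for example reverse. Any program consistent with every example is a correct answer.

filter_odd | map_add(-5) | min

Check, running the answer program on each example:
  [-48, -34, 16, -5, 7, 11, 42, -47, -38, -41] -> [-5, 7, 11, -47, -41] -> [-10, 2, 6, -52, -46] -> -52
  [47, 38, 14, 16, -16] -> [47] -> [42] -> 42
  [42, -18, -38, -13, -43, 38] -> [-13, -43] -> [-18, -48] -> -48
  [-10, -6, -27] -> [-27] -> [-32] -> -32
  [20, -7, -28, -50, -24, 24, 19, 33] -> [-7, 19, 33] -> [-12, 14, 28] -> -12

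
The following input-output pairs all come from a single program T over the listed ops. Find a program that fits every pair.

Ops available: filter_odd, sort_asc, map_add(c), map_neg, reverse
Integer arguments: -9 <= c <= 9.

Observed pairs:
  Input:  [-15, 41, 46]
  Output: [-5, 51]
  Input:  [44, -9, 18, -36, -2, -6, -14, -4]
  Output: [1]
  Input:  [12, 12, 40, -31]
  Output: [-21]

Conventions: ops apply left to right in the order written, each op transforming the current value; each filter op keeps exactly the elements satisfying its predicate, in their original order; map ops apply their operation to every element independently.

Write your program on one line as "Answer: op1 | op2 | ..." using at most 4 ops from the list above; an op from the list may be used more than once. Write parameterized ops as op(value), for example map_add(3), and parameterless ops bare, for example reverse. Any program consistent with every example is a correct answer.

map_add(-3) | map_add(7) | filter_odd | map_add(6)

Check, running the answer program on each example:
  [-15, 41, 46] -> [-18, 38, 43] -> [-11, 45, 50] -> [-11, 45] -> [-5, 51]
  [44, -9, 18, -36, -2, -6, -14, -4] -> [41, -12, 15, -39, -5, -9, -17, -7] -> [48, -5, 22, -32, 2, -2, -10, 0] -> [-5] -> [1]
  [12, 12, 40, -31] -> [9, 9, 37, -34] -> [16, 16, 44, -27] -> [-27] -> [-21]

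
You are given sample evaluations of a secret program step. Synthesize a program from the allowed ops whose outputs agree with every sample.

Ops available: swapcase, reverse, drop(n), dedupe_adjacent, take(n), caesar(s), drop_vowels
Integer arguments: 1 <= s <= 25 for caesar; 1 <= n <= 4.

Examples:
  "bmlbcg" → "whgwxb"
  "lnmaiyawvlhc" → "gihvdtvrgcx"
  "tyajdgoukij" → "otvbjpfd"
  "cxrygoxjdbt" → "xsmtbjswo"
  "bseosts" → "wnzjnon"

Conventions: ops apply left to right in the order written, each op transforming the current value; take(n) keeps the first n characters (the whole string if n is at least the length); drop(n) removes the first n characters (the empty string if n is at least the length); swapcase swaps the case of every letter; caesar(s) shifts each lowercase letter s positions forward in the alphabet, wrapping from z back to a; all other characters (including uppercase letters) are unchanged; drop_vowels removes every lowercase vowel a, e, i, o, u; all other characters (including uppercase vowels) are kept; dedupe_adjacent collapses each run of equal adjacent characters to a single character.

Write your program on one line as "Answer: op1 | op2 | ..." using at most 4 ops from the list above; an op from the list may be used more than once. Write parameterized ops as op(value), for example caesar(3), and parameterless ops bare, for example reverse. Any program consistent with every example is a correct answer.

caesar(25) | caesar(6) | drop_vowels | caesar(16)

Check, running the answer program on each example:
  "bmlbcg" -> "alkabf" -> "grqghl" -> "grqghl" -> "whgwxb"
  "lnmaiyawvlhc" -> "kmlzhxzvukgb" -> "qsrfndfbaqmh" -> "qsrfndfbqmh" -> "gihvdtvrgcx"
  "tyajdgoukij" -> "sxzicfntjhi" -> "ydfoiltzpno" -> "ydfltzpn" -> "otvbjpfd"
  "cxrygoxjdbt" -> "bwqxfnwicas" -> "hcwdltcoigy" -> "hcwdltcgy" -> "xsmtbjswo"
  "bseosts" -> "ardnrsr" -> "gxjtxyx" -> "gxjtxyx" -> "wnzjnon"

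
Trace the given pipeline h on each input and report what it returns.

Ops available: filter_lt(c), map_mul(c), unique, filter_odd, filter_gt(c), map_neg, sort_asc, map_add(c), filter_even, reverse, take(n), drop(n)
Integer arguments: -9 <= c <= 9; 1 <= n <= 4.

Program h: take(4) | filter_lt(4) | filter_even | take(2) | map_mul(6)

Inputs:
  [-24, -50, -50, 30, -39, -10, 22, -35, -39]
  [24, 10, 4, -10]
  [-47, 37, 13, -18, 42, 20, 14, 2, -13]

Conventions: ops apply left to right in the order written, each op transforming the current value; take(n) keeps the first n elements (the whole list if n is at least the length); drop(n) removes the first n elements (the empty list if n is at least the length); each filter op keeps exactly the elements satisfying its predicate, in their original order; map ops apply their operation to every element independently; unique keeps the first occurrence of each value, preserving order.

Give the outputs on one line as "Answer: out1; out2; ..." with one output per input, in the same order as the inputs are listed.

Execution, op by op:
  [-24, -50, -50, 30, -39, -10, 22, -35, -39] -> [-24, -50, -50, 30] -> [-24, -50, -50] -> [-24, -50, -50] -> [-24, -50] -> [-144, -300]
  [24, 10, 4, -10] -> [24, 10, 4, -10] -> [-10] -> [-10] -> [-10] -> [-60]
  [-47, 37, 13, -18, 42, 20, 14, 2, -13] -> [-47, 37, 13, -18] -> [-47, -18] -> [-18] -> [-18] -> [-108]

[-144, -300]; [-60]; [-108]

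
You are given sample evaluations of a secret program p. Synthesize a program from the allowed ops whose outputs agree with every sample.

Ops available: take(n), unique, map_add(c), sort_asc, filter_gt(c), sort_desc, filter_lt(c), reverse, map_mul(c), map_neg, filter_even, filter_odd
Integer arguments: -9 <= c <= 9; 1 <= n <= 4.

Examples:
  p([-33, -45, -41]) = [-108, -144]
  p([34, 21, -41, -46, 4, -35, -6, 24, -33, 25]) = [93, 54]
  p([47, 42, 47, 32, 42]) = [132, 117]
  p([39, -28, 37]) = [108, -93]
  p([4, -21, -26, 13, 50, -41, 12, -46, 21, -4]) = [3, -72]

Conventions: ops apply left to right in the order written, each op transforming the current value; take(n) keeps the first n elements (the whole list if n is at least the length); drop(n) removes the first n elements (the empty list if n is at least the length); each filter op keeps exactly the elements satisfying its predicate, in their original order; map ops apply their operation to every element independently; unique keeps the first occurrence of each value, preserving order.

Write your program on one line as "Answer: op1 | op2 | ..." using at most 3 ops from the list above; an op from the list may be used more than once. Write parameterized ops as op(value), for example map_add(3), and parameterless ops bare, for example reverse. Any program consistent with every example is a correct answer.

take(2) | map_mul(3) | map_add(-9)

Check, running the answer program on each example:
  [-33, -45, -41] -> [-33, -45] -> [-99, -135] -> [-108, -144]
  [34, 21, -41, -46, 4, -35, -6, 24, -33, 25] -> [34, 21] -> [102, 63] -> [93, 54]
  [47, 42, 47, 32, 42] -> [47, 42] -> [141, 126] -> [132, 117]
  [39, -28, 37] -> [39, -28] -> [117, -84] -> [108, -93]
  [4, -21, -26, 13, 50, -41, 12, -46, 21, -4] -> [4, -21] -> [12, -63] -> [3, -72]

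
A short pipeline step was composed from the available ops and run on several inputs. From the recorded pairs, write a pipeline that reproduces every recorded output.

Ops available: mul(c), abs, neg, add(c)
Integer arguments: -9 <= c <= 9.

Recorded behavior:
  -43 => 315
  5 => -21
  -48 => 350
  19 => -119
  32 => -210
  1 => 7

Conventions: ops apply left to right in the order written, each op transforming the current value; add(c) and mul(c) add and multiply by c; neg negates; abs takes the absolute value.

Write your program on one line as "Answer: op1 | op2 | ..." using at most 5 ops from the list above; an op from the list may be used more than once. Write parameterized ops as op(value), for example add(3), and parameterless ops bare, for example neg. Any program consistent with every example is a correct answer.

neg | mul(-7) | add(-8) | add(-6) | neg

Check, running the answer program on each example:
  -43 -> 43 -> -301 -> -309 -> -315 -> 315
  5 -> -5 -> 35 -> 27 -> 21 -> -21
  -48 -> 48 -> -336 -> -344 -> -350 -> 350
  19 -> -19 -> 133 -> 125 -> 119 -> -119
  32 -> -32 -> 224 -> 216 -> 210 -> -210
  1 -> -1 -> 7 -> -1 -> -7 -> 7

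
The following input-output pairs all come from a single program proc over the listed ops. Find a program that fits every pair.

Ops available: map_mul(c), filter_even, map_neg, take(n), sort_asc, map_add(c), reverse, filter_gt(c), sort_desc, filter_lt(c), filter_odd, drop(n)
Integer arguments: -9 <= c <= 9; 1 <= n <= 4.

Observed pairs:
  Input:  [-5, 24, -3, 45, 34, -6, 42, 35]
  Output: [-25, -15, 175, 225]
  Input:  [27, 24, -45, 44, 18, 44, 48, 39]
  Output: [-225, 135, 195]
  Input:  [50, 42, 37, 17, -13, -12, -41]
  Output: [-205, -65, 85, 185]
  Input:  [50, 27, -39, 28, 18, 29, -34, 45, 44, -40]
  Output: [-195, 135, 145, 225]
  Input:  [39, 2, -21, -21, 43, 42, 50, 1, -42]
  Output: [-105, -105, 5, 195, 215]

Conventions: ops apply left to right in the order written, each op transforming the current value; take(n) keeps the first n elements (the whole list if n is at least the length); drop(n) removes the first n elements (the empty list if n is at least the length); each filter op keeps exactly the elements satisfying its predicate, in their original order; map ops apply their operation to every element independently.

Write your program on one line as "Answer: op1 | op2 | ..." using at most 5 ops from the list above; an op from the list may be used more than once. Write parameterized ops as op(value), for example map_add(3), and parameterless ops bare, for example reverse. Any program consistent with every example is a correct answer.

filter_odd | sort_desc | reverse | map_mul(5)

Check, running the answer program on each example:
  [-5, 24, -3, 45, 34, -6, 42, 35] -> [-5, -3, 45, 35] -> [45, 35, -3, -5] -> [-5, -3, 35, 45] -> [-25, -15, 175, 225]
  [27, 24, -45, 44, 18, 44, 48, 39] -> [27, -45, 39] -> [39, 27, -45] -> [-45, 27, 39] -> [-225, 135, 195]
  [50, 42, 37, 17, -13, -12, -41] -> [37, 17, -13, -41] -> [37, 17, -13, -41] -> [-41, -13, 17, 37] -> [-205, -65, 85, 185]
  [50, 27, -39, 28, 18, 29, -34, 45, 44, -40] -> [27, -39, 29, 45] -> [45, 29, 27, -39] -> [-39, 27, 29, 45] -> [-195, 135, 145, 225]
  [39, 2, -21, -21, 43, 42, 50, 1, -42] -> [39, -21, -21, 43, 1] -> [43, 39, 1, -21, -21] -> [-21, -21, 1, 39, 43] -> [-105, -105, 5, 195, 215]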